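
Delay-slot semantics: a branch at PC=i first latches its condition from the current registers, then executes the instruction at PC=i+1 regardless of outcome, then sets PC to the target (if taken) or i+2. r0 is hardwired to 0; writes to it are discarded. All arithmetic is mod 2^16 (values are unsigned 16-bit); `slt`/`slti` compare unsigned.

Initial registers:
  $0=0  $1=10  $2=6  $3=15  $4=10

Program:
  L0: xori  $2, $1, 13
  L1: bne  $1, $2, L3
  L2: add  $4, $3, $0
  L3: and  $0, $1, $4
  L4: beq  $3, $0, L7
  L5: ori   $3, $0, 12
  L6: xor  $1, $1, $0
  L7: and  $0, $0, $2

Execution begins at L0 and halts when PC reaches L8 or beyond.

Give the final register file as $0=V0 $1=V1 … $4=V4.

$0=0 $1=10 $2=7 $3=12 $4=15

[0] xori  $2, $1, 13  →  {$0:0, $1:10, $2:7, $3:15, $4:10}
[1] bne  $1, $2, L3  →  {$0:0, $1:10, $2:7, $3:15, $4:10}  ⟨branch taken⟩
[2] add  $4, $3, $0  →  {$0:0, $1:10, $2:7, $3:15, $4:15}
[3] and  $0, $1, $4  →  {$0:0, $1:10, $2:7, $3:15, $4:15}
[4] beq  $3, $0, L7  →  {$0:0, $1:10, $2:7, $3:15, $4:15}  ⟨branch fallthrough⟩
[5] ori   $3, $0, 12  →  {$0:0, $1:10, $2:7, $3:12, $4:15}
[6] xor  $1, $1, $0  →  {$0:0, $1:10, $2:7, $3:12, $4:15}
[7] and  $0, $0, $2  →  {$0:0, $1:10, $2:7, $3:12, $4:15}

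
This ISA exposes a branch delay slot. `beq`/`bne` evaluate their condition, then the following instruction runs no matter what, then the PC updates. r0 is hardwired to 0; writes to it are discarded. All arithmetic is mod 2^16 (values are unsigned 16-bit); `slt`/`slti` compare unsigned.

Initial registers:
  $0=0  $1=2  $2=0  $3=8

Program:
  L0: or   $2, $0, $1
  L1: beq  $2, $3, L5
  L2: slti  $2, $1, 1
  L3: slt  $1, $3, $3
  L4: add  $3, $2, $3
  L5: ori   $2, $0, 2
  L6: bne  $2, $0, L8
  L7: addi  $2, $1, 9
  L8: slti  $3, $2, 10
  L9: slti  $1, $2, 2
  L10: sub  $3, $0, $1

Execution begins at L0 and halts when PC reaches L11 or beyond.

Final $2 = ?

  step pc=0: or   $2, $0, $1  regs=(0,2,2,8)
  step pc=1: beq  $2, $3, L5  cond=F  regs=(0,2,2,8)
  step pc=2: slti  $2, $1, 1  regs=(0,2,0,8)
  step pc=3: slt  $1, $3, $3  regs=(0,0,0,8)
  step pc=4: add  $3, $2, $3  regs=(0,0,0,8)
  step pc=5: ori   $2, $0, 2  regs=(0,0,2,8)
  step pc=6: bne  $2, $0, L8  cond=T  regs=(0,0,2,8)
  step pc=7: addi  $2, $1, 9  regs=(0,0,9,8)
  step pc=8: slti  $3, $2, 10  regs=(0,0,9,1)
  step pc=9: slti  $1, $2, 2  regs=(0,0,9,1)
  step pc=10: sub  $3, $0, $1  regs=(0,0,9,0)

9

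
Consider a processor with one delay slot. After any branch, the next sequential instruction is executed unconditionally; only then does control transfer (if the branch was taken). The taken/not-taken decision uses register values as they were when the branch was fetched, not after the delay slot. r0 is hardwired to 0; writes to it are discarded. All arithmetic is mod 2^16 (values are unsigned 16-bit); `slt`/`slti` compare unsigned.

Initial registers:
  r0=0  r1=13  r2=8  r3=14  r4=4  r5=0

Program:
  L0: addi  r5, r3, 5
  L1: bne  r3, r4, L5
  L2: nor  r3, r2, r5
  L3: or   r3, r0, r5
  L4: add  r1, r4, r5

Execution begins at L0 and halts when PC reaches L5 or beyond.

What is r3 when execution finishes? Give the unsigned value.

PC=0  addi  r5, r3, 5        | r0=0 r1=13 r2=8 r3=14 r4=4 r5=19
PC=1  bne  r3, r4, L5        | r0=0 r1=13 r2=8 r3=14 r4=4 r5=19  [TAKEN]
PC=2  nor  r3, r2, r5        | r0=0 r1=13 r2=8 r3=65508 r4=4 r5=19

65508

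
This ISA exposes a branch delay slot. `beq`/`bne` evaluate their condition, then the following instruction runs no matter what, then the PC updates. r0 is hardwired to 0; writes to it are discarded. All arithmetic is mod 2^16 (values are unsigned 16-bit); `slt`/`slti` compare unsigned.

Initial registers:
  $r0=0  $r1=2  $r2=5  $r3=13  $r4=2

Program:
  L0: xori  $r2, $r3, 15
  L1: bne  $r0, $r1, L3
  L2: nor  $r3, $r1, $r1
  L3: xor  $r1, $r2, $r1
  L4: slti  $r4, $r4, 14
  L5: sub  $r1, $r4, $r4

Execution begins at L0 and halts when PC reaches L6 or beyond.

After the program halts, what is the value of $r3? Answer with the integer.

  step pc=0: xori  $r2, $r3, 15  regs=(0,2,2,13,2)
  step pc=1: bne  $r0, $r1, L3  cond=T  regs=(0,2,2,13,2)
  step pc=2: nor  $r3, $r1, $r1  regs=(0,2,2,65533,2)
  step pc=3: xor  $r1, $r2, $r1  regs=(0,0,2,65533,2)
  step pc=4: slti  $r4, $r4, 14  regs=(0,0,2,65533,1)
  step pc=5: sub  $r1, $r4, $r4  regs=(0,0,2,65533,1)

65533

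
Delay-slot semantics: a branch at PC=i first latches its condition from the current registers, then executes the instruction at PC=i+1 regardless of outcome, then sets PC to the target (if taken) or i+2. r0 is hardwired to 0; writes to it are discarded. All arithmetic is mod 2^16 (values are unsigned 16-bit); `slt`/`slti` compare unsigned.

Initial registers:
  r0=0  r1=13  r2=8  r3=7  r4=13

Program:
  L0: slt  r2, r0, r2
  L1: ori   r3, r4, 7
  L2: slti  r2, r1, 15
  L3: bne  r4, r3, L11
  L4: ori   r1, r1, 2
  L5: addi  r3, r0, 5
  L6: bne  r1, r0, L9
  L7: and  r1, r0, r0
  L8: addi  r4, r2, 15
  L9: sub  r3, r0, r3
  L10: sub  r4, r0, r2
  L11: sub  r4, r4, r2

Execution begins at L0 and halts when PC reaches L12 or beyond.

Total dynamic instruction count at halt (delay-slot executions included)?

6

  step pc=0: slt  r2, r0, r2  regs=(0,13,1,7,13)
  step pc=1: ori   r3, r4, 7  regs=(0,13,1,15,13)
  step pc=2: slti  r2, r1, 15  regs=(0,13,1,15,13)
  step pc=3: bne  r4, r3, L11  cond=T  regs=(0,13,1,15,13)
  step pc=4: ori   r1, r1, 2  regs=(0,15,1,15,13)
  step pc=11: sub  r4, r4, r2  regs=(0,15,1,15,12)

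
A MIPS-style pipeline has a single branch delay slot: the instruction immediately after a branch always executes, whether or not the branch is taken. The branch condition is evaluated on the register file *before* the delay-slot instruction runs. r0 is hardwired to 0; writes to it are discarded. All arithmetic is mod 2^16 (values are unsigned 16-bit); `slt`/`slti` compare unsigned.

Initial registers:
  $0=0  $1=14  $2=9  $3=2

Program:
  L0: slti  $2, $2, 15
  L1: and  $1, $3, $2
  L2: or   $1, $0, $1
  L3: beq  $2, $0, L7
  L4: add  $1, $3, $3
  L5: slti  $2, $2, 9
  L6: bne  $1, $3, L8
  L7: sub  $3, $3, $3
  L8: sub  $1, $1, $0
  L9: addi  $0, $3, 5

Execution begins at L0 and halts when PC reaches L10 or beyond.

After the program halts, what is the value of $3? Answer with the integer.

0

PC=0  slti  $2, $2, 15       | $0=0 $1=14 $2=1 $3=2
PC=1  and  $1, $3, $2        | $0=0 $1=0 $2=1 $3=2
PC=2  or   $1, $0, $1        | $0=0 $1=0 $2=1 $3=2
PC=3  beq  $2, $0, L7        | $0=0 $1=0 $2=1 $3=2  [not taken]
PC=4  add  $1, $3, $3        | $0=0 $1=4 $2=1 $3=2
PC=5  slti  $2, $2, 9        | $0=0 $1=4 $2=1 $3=2
PC=6  bne  $1, $3, L8        | $0=0 $1=4 $2=1 $3=2  [TAKEN]
PC=7  sub  $3, $3, $3        | $0=0 $1=4 $2=1 $3=0
PC=8  sub  $1, $1, $0        | $0=0 $1=4 $2=1 $3=0
PC=9  addi  $0, $3, 5        | $0=0 $1=4 $2=1 $3=0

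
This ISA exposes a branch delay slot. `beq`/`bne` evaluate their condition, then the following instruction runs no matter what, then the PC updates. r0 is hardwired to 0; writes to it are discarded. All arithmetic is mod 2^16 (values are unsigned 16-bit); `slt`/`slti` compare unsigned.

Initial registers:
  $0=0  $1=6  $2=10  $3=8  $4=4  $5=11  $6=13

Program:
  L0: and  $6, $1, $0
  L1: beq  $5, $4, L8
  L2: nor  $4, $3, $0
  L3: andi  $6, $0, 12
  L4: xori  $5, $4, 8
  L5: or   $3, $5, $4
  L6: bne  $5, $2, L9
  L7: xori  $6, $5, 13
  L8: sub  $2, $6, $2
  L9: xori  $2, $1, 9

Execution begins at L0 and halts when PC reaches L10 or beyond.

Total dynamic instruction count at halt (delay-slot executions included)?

#0 and  $6, $1, $0 ; 0/6/10/8/4/11/0
#1 beq  $5, $4, L8 ; 0/6/10/8/4/11/0 ; →fallthru
#2 nor  $4, $3, $0 ; 0/6/10/8/65527/11/0
#3 andi  $6, $0, 12 ; 0/6/10/8/65527/11/0
#4 xori  $5, $4, 8 ; 0/6/10/8/65527/65535/0
#5 or   $3, $5, $4 ; 0/6/10/65535/65527/65535/0
#6 bne  $5, $2, L9 ; 0/6/10/65535/65527/65535/0 ; →target
#7 xori  $6, $5, 13 ; 0/6/10/65535/65527/65535/65522
#9 xori  $2, $1, 9 ; 0/6/15/65535/65527/65535/65522

9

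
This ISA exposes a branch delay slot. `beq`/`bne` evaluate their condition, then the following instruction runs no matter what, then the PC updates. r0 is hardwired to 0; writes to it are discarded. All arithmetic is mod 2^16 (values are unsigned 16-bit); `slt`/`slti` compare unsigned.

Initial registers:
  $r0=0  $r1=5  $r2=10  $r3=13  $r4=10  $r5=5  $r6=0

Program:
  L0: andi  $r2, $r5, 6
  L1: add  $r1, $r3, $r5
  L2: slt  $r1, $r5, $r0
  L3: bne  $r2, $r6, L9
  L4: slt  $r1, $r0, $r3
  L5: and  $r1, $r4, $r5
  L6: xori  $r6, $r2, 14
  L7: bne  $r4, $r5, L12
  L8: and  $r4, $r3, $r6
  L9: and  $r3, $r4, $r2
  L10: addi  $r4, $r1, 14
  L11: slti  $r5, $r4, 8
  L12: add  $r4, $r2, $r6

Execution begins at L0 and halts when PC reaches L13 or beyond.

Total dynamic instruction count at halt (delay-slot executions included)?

PC=0  andi  $r2, $r5, 6      | $r0=0 $r1=5 $r2=4 $r3=13 $r4=10 $r5=5 $r6=0
PC=1  add  $r1, $r3, $r5     | $r0=0 $r1=18 $r2=4 $r3=13 $r4=10 $r5=5 $r6=0
PC=2  slt  $r1, $r5, $r0     | $r0=0 $r1=0 $r2=4 $r3=13 $r4=10 $r5=5 $r6=0
PC=3  bne  $r2, $r6, L9      | $r0=0 $r1=0 $r2=4 $r3=13 $r4=10 $r5=5 $r6=0  [TAKEN]
PC=4  slt  $r1, $r0, $r3     | $r0=0 $r1=1 $r2=4 $r3=13 $r4=10 $r5=5 $r6=0
PC=9  and  $r3, $r4, $r2     | $r0=0 $r1=1 $r2=4 $r3=0 $r4=10 $r5=5 $r6=0
PC=10 addi  $r4, $r1, 14     | $r0=0 $r1=1 $r2=4 $r3=0 $r4=15 $r5=5 $r6=0
PC=11 slti  $r5, $r4, 8      | $r0=0 $r1=1 $r2=4 $r3=0 $r4=15 $r5=0 $r6=0
PC=12 add  $r4, $r2, $r6     | $r0=0 $r1=1 $r2=4 $r3=0 $r4=4 $r5=0 $r6=0

9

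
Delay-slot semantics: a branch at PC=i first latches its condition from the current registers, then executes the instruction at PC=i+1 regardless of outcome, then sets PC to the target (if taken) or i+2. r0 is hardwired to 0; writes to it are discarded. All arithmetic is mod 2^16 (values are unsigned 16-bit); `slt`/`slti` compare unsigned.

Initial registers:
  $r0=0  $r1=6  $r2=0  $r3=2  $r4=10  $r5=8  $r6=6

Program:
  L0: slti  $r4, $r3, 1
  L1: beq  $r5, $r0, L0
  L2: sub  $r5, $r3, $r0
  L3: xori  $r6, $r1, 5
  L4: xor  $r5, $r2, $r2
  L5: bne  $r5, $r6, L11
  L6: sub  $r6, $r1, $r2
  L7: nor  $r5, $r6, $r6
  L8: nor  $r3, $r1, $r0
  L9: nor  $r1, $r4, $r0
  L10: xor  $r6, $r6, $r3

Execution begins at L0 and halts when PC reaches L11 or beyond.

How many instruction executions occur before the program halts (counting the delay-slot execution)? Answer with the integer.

  step pc=0: slti  $r4, $r3, 1  regs=(0,6,0,2,0,8,6)
  step pc=1: beq  $r5, $r0, L0  cond=F  regs=(0,6,0,2,0,8,6)
  step pc=2: sub  $r5, $r3, $r0  regs=(0,6,0,2,0,2,6)
  step pc=3: xori  $r6, $r1, 5  regs=(0,6,0,2,0,2,3)
  step pc=4: xor  $r5, $r2, $r2  regs=(0,6,0,2,0,0,3)
  step pc=5: bne  $r5, $r6, L11  cond=T  regs=(0,6,0,2,0,0,3)
  step pc=6: sub  $r6, $r1, $r2  regs=(0,6,0,2,0,0,6)

7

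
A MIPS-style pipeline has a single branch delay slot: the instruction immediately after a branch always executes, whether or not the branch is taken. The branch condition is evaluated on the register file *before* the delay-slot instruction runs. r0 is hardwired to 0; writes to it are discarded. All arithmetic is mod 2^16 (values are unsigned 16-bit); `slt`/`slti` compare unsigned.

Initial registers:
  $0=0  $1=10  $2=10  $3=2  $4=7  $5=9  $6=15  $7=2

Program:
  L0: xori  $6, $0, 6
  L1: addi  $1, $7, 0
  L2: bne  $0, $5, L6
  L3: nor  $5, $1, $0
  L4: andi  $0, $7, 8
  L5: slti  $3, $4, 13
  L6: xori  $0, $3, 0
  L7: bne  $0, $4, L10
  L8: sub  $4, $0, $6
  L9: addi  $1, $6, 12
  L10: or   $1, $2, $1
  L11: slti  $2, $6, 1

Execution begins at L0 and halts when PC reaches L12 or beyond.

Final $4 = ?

65530

PC=0  xori  $6, $0, 6        | $0=0 $1=10 $2=10 $3=2 $4=7 $5=9 $6=6 $7=2
PC=1  addi  $1, $7, 0        | $0=0 $1=2 $2=10 $3=2 $4=7 $5=9 $6=6 $7=2
PC=2  bne  $0, $5, L6        | $0=0 $1=2 $2=10 $3=2 $4=7 $5=9 $6=6 $7=2  [TAKEN]
PC=3  nor  $5, $1, $0        | $0=0 $1=2 $2=10 $3=2 $4=7 $5=65533 $6=6 $7=2
PC=6  xori  $0, $3, 0        | $0=0 $1=2 $2=10 $3=2 $4=7 $5=65533 $6=6 $7=2
PC=7  bne  $0, $4, L10       | $0=0 $1=2 $2=10 $3=2 $4=7 $5=65533 $6=6 $7=2  [TAKEN]
PC=8  sub  $4, $0, $6        | $0=0 $1=2 $2=10 $3=2 $4=65530 $5=65533 $6=6 $7=2
PC=10 or   $1, $2, $1        | $0=0 $1=10 $2=10 $3=2 $4=65530 $5=65533 $6=6 $7=2
PC=11 slti  $2, $6, 1        | $0=0 $1=10 $2=0 $3=2 $4=65530 $5=65533 $6=6 $7=2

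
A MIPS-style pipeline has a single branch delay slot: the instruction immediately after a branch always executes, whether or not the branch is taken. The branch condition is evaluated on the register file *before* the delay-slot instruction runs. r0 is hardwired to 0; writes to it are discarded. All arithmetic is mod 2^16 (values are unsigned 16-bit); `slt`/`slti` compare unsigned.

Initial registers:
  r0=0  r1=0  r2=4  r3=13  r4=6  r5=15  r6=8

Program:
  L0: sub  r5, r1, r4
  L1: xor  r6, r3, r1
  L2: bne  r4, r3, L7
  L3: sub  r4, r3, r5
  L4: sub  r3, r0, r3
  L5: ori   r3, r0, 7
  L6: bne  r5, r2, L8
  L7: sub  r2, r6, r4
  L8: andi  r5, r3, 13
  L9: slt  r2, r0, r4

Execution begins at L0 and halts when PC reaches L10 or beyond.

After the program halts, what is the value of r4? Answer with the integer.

  step pc=0: sub  r5, r1, r4  regs=(0,0,4,13,6,65530,8)
  step pc=1: xor  r6, r3, r1  regs=(0,0,4,13,6,65530,13)
  step pc=2: bne  r4, r3, L7  cond=T  regs=(0,0,4,13,6,65530,13)
  step pc=3: sub  r4, r3, r5  regs=(0,0,4,13,19,65530,13)
  step pc=7: sub  r2, r6, r4  regs=(0,0,65530,13,19,65530,13)
  step pc=8: andi  r5, r3, 13  regs=(0,0,65530,13,19,13,13)
  step pc=9: slt  r2, r0, r4  regs=(0,0,1,13,19,13,13)

19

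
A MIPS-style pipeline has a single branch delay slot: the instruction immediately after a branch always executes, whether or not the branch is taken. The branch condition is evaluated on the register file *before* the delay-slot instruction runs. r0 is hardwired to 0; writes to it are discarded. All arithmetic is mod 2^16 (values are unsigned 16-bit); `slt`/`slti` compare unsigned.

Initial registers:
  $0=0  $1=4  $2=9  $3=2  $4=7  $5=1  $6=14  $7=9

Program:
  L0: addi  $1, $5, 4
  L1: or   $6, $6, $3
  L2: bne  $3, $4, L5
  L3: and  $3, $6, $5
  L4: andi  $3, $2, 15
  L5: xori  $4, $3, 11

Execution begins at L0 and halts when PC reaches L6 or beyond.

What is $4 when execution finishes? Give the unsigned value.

#0 addi  $1, $5, 4 ; 0/5/9/2/7/1/14/9
#1 or   $6, $6, $3 ; 0/5/9/2/7/1/14/9
#2 bne  $3, $4, L5 ; 0/5/9/2/7/1/14/9 ; →target
#3 and  $3, $6, $5 ; 0/5/9/0/7/1/14/9
#5 xori  $4, $3, 11 ; 0/5/9/0/11/1/14/9

11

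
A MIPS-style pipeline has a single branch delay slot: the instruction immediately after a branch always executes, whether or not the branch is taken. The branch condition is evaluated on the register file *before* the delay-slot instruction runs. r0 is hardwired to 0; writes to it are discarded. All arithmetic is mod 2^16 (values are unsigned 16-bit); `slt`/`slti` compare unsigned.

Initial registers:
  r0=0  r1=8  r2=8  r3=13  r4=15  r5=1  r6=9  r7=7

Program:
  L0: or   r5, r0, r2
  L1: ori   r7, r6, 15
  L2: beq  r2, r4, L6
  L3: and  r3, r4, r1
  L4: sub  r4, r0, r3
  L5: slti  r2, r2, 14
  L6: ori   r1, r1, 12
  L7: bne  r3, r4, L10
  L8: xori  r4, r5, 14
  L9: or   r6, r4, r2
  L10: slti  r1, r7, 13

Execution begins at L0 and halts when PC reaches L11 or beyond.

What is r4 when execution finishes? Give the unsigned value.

  step pc=0: or   r5, r0, r2  regs=(0,8,8,13,15,8,9,7)
  step pc=1: ori   r7, r6, 15  regs=(0,8,8,13,15,8,9,15)
  step pc=2: beq  r2, r4, L6  cond=F  regs=(0,8,8,13,15,8,9,15)
  step pc=3: and  r3, r4, r1  regs=(0,8,8,8,15,8,9,15)
  step pc=4: sub  r4, r0, r3  regs=(0,8,8,8,65528,8,9,15)
  step pc=5: slti  r2, r2, 14  regs=(0,8,1,8,65528,8,9,15)
  step pc=6: ori   r1, r1, 12  regs=(0,12,1,8,65528,8,9,15)
  step pc=7: bne  r3, r4, L10  cond=T  regs=(0,12,1,8,65528,8,9,15)
  step pc=8: xori  r4, r5, 14  regs=(0,12,1,8,6,8,9,15)
  step pc=10: slti  r1, r7, 13  regs=(0,0,1,8,6,8,9,15)

6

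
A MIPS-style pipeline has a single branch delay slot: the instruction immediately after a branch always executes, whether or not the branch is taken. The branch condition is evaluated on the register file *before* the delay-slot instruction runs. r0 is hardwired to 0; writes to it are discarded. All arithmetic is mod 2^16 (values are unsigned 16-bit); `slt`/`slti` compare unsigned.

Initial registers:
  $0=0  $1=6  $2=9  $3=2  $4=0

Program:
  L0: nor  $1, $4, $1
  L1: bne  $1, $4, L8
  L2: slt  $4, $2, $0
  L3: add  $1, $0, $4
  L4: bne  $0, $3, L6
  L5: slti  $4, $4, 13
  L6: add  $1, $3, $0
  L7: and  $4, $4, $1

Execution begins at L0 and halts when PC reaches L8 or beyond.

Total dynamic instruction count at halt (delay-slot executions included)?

[0] nor  $1, $4, $1  →  {$0:0, $1:65529, $2:9, $3:2, $4:0}
[1] bne  $1, $4, L8  →  {$0:0, $1:65529, $2:9, $3:2, $4:0}  ⟨branch taken⟩
[2] slt  $4, $2, $0  →  {$0:0, $1:65529, $2:9, $3:2, $4:0}

3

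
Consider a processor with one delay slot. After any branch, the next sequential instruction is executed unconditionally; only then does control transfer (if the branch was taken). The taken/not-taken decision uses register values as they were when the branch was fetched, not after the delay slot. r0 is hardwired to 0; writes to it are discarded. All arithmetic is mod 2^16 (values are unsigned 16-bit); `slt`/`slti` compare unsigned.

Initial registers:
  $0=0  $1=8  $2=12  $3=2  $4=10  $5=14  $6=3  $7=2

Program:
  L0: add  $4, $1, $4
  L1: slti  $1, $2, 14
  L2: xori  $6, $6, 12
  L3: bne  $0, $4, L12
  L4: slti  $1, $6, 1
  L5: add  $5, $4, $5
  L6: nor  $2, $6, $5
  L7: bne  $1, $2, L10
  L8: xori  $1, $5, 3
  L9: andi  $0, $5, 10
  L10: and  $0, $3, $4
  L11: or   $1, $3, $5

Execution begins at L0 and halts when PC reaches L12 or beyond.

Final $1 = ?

#0 add  $4, $1, $4 ; 0/8/12/2/18/14/3/2
#1 slti  $1, $2, 14 ; 0/1/12/2/18/14/3/2
#2 xori  $6, $6, 12 ; 0/1/12/2/18/14/15/2
#3 bne  $0, $4, L12 ; 0/1/12/2/18/14/15/2 ; →target
#4 slti  $1, $6, 1 ; 0/0/12/2/18/14/15/2

0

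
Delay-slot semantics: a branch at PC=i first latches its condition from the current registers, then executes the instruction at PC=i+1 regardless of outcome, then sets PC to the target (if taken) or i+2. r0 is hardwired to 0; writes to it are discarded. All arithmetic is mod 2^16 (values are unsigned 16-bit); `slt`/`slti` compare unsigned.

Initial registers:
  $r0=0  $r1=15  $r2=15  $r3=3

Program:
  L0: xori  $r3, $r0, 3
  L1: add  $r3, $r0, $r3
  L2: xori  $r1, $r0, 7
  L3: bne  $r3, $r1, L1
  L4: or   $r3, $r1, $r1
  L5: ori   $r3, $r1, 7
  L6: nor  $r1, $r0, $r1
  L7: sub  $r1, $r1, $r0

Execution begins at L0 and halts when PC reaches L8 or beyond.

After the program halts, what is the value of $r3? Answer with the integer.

[0] xori  $r3, $r0, 3  →  {$r0:0, $r1:15, $r2:15, $r3:3}
[1] add  $r3, $r0, $r3  →  {$r0:0, $r1:15, $r2:15, $r3:3}
[2] xori  $r1, $r0, 7  →  {$r0:0, $r1:7, $r2:15, $r3:3}
[3] bne  $r3, $r1, L1  →  {$r0:0, $r1:7, $r2:15, $r3:3}  ⟨branch taken⟩
[4] or   $r3, $r1, $r1  →  {$r0:0, $r1:7, $r2:15, $r3:7}
[1] add  $r3, $r0, $r3  →  {$r0:0, $r1:7, $r2:15, $r3:7}
[2] xori  $r1, $r0, 7  →  {$r0:0, $r1:7, $r2:15, $r3:7}
[3] bne  $r3, $r1, L1  →  {$r0:0, $r1:7, $r2:15, $r3:7}  ⟨branch fallthrough⟩
[4] or   $r3, $r1, $r1  →  {$r0:0, $r1:7, $r2:15, $r3:7}
[5] ori   $r3, $r1, 7  →  {$r0:0, $r1:7, $r2:15, $r3:7}
[6] nor  $r1, $r0, $r1  →  {$r0:0, $r1:65528, $r2:15, $r3:7}
[7] sub  $r1, $r1, $r0  →  {$r0:0, $r1:65528, $r2:15, $r3:7}

7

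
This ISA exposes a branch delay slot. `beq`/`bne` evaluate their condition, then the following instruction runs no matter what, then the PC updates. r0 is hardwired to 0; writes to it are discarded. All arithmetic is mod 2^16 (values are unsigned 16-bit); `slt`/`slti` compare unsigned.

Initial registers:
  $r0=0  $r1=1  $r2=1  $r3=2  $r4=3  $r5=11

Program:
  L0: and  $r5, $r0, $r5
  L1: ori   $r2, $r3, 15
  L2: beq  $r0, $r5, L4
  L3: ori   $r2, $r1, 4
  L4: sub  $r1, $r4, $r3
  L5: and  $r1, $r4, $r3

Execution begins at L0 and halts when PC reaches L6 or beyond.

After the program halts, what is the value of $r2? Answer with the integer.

5

  step pc=0: and  $r5, $r0, $r5  regs=(0,1,1,2,3,0)
  step pc=1: ori   $r2, $r3, 15  regs=(0,1,15,2,3,0)
  step pc=2: beq  $r0, $r5, L4  cond=T  regs=(0,1,15,2,3,0)
  step pc=3: ori   $r2, $r1, 4  regs=(0,1,5,2,3,0)
  step pc=4: sub  $r1, $r4, $r3  regs=(0,1,5,2,3,0)
  step pc=5: and  $r1, $r4, $r3  regs=(0,2,5,2,3,0)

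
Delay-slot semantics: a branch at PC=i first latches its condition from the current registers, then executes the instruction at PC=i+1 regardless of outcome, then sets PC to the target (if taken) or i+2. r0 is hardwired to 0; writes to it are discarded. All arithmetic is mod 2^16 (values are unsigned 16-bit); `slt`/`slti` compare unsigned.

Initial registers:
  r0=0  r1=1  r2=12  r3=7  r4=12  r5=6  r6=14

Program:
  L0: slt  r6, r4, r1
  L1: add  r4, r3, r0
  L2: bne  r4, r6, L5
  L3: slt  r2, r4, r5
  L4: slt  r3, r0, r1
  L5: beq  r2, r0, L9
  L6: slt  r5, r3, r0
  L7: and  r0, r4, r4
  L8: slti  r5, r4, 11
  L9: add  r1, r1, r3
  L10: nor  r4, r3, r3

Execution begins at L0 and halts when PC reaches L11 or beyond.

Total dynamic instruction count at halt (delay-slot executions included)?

#0 slt  r6, r4, r1 ; 0/1/12/7/12/6/0
#1 add  r4, r3, r0 ; 0/1/12/7/7/6/0
#2 bne  r4, r6, L5 ; 0/1/12/7/7/6/0 ; →target
#3 slt  r2, r4, r5 ; 0/1/0/7/7/6/0
#5 beq  r2, r0, L9 ; 0/1/0/7/7/6/0 ; →target
#6 slt  r5, r3, r0 ; 0/1/0/7/7/0/0
#9 add  r1, r1, r3 ; 0/8/0/7/7/0/0
#10 nor  r4, r3, r3 ; 0/8/0/7/65528/0/0

8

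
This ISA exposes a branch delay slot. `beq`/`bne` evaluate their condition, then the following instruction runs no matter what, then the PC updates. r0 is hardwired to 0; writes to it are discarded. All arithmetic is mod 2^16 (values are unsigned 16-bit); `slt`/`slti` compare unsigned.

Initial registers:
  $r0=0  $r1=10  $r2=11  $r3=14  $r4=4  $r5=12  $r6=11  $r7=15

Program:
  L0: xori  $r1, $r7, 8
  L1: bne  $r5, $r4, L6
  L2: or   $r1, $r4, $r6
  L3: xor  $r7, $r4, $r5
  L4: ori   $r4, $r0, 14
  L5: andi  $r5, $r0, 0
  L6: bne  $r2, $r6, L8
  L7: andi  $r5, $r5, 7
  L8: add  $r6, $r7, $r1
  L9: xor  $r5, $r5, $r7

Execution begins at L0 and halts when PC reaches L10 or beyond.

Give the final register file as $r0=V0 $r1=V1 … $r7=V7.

  step pc=0: xori  $r1, $r7, 8  regs=(0,7,11,14,4,12,11,15)
  step pc=1: bne  $r5, $r4, L6  cond=T  regs=(0,7,11,14,4,12,11,15)
  step pc=2: or   $r1, $r4, $r6  regs=(0,15,11,14,4,12,11,15)
  step pc=6: bne  $r2, $r6, L8  cond=F  regs=(0,15,11,14,4,12,11,15)
  step pc=7: andi  $r5, $r5, 7  regs=(0,15,11,14,4,4,11,15)
  step pc=8: add  $r6, $r7, $r1  regs=(0,15,11,14,4,4,30,15)
  step pc=9: xor  $r5, $r5, $r7  regs=(0,15,11,14,4,11,30,15)

$r0=0 $r1=15 $r2=11 $r3=14 $r4=4 $r5=11 $r6=30 $r7=15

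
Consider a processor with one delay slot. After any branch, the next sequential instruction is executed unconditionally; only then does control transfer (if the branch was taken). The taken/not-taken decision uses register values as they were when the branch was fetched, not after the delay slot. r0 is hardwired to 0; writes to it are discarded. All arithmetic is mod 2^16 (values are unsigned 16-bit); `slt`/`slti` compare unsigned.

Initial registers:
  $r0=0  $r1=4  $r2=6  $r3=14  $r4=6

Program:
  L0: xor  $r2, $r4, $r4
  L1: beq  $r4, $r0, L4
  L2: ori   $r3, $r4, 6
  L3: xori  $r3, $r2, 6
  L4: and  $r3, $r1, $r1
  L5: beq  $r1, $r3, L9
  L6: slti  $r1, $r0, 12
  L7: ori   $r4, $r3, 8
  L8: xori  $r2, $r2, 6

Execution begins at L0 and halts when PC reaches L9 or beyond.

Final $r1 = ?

1

PC=0  xor  $r2, $r4, $r4     | $r0=0 $r1=4 $r2=0 $r3=14 $r4=6
PC=1  beq  $r4, $r0, L4      | $r0=0 $r1=4 $r2=0 $r3=14 $r4=6  [not taken]
PC=2  ori   $r3, $r4, 6      | $r0=0 $r1=4 $r2=0 $r3=6 $r4=6
PC=3  xori  $r3, $r2, 6      | $r0=0 $r1=4 $r2=0 $r3=6 $r4=6
PC=4  and  $r3, $r1, $r1     | $r0=0 $r1=4 $r2=0 $r3=4 $r4=6
PC=5  beq  $r1, $r3, L9      | $r0=0 $r1=4 $r2=0 $r3=4 $r4=6  [TAKEN]
PC=6  slti  $r1, $r0, 12     | $r0=0 $r1=1 $r2=0 $r3=4 $r4=6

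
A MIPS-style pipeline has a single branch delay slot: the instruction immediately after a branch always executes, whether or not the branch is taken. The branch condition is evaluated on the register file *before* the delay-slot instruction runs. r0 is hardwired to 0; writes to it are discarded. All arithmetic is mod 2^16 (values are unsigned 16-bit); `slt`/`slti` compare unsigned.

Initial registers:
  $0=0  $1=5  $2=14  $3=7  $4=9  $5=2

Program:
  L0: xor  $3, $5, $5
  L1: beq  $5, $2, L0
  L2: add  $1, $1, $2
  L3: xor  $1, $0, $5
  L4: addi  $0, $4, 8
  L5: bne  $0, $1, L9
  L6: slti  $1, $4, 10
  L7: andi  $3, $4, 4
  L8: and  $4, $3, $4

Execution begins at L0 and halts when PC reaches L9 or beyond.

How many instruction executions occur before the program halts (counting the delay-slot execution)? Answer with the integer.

  step pc=0: xor  $3, $5, $5  regs=(0,5,14,0,9,2)
  step pc=1: beq  $5, $2, L0  cond=F  regs=(0,5,14,0,9,2)
  step pc=2: add  $1, $1, $2  regs=(0,19,14,0,9,2)
  step pc=3: xor  $1, $0, $5  regs=(0,2,14,0,9,2)
  step pc=4: addi  $0, $4, 8  regs=(0,2,14,0,9,2)
  step pc=5: bne  $0, $1, L9  cond=T  regs=(0,2,14,0,9,2)
  step pc=6: slti  $1, $4, 10  regs=(0,1,14,0,9,2)

7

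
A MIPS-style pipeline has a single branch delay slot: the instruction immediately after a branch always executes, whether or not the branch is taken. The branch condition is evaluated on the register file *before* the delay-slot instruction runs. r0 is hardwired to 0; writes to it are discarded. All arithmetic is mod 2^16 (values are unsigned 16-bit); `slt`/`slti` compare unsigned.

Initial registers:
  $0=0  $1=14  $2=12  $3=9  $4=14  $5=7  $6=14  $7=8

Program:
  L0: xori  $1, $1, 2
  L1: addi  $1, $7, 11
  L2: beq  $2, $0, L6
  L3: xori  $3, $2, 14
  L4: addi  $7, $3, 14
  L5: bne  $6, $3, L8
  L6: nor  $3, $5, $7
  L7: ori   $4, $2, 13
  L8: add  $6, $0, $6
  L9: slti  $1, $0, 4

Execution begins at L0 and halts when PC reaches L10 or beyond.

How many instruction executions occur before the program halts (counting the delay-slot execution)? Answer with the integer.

PC=0  xori  $1, $1, 2        | $0=0 $1=12 $2=12 $3=9 $4=14 $5=7 $6=14 $7=8
PC=1  addi  $1, $7, 11       | $0=0 $1=19 $2=12 $3=9 $4=14 $5=7 $6=14 $7=8
PC=2  beq  $2, $0, L6        | $0=0 $1=19 $2=12 $3=9 $4=14 $5=7 $6=14 $7=8  [not taken]
PC=3  xori  $3, $2, 14       | $0=0 $1=19 $2=12 $3=2 $4=14 $5=7 $6=14 $7=8
PC=4  addi  $7, $3, 14       | $0=0 $1=19 $2=12 $3=2 $4=14 $5=7 $6=14 $7=16
PC=5  bne  $6, $3, L8        | $0=0 $1=19 $2=12 $3=2 $4=14 $5=7 $6=14 $7=16  [TAKEN]
PC=6  nor  $3, $5, $7        | $0=0 $1=19 $2=12 $3=65512 $4=14 $5=7 $6=14 $7=16
PC=8  add  $6, $0, $6        | $0=0 $1=19 $2=12 $3=65512 $4=14 $5=7 $6=14 $7=16
PC=9  slti  $1, $0, 4        | $0=0 $1=1 $2=12 $3=65512 $4=14 $5=7 $6=14 $7=16

9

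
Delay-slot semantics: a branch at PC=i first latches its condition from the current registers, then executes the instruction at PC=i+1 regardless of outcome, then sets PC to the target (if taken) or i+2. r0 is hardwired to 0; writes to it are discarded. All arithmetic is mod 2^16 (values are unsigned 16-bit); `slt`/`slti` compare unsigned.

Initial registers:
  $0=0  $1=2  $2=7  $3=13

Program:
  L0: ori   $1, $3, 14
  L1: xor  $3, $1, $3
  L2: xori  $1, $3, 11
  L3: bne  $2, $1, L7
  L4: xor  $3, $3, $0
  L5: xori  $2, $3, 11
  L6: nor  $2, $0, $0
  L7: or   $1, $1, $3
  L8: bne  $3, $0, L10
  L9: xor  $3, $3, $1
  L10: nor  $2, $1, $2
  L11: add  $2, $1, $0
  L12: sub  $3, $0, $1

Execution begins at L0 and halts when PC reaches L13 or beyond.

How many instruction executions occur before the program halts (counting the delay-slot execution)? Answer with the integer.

#0 ori   $1, $3, 14 ; 0/15/7/13
#1 xor  $3, $1, $3 ; 0/15/7/2
#2 xori  $1, $3, 11 ; 0/9/7/2
#3 bne  $2, $1, L7 ; 0/9/7/2 ; →target
#4 xor  $3, $3, $0 ; 0/9/7/2
#7 or   $1, $1, $3 ; 0/11/7/2
#8 bne  $3, $0, L10 ; 0/11/7/2 ; →target
#9 xor  $3, $3, $1 ; 0/11/7/9
#10 nor  $2, $1, $2 ; 0/11/65520/9
#11 add  $2, $1, $0 ; 0/11/11/9
#12 sub  $3, $0, $1 ; 0/11/11/65525

11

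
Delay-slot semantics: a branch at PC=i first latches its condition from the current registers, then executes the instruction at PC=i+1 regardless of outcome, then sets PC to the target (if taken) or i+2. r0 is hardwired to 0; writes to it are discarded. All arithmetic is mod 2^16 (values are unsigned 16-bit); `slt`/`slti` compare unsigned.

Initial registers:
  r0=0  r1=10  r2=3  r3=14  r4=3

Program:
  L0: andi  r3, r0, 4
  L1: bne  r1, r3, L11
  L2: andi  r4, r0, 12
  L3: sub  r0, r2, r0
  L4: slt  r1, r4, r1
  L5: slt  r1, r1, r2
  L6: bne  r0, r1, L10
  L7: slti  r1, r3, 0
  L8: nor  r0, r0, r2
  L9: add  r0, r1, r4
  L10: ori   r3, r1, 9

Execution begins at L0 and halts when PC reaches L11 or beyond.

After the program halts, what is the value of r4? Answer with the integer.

0

#0 andi  r3, r0, 4 ; 0/10/3/0/3
#1 bne  r1, r3, L11 ; 0/10/3/0/3 ; →target
#2 andi  r4, r0, 12 ; 0/10/3/0/0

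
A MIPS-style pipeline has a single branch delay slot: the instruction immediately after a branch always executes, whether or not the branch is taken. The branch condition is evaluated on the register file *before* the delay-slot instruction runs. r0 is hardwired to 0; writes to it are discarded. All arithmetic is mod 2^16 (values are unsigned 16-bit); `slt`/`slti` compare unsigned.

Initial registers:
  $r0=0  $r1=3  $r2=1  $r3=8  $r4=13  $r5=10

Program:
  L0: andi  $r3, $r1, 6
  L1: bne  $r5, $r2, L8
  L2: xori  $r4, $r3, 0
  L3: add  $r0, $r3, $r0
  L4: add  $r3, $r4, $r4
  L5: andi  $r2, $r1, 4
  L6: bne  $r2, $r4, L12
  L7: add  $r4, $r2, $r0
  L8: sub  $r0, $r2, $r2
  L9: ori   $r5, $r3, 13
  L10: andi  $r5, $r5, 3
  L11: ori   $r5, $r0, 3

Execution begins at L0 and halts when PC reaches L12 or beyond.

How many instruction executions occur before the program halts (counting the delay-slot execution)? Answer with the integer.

  step pc=0: andi  $r3, $r1, 6  regs=(0,3,1,2,13,10)
  step pc=1: bne  $r5, $r2, L8  cond=T  regs=(0,3,1,2,13,10)
  step pc=2: xori  $r4, $r3, 0  regs=(0,3,1,2,2,10)
  step pc=8: sub  $r0, $r2, $r2  regs=(0,3,1,2,2,10)
  step pc=9: ori   $r5, $r3, 13  regs=(0,3,1,2,2,15)
  step pc=10: andi  $r5, $r5, 3  regs=(0,3,1,2,2,3)
  step pc=11: ori   $r5, $r0, 3  regs=(0,3,1,2,2,3)

7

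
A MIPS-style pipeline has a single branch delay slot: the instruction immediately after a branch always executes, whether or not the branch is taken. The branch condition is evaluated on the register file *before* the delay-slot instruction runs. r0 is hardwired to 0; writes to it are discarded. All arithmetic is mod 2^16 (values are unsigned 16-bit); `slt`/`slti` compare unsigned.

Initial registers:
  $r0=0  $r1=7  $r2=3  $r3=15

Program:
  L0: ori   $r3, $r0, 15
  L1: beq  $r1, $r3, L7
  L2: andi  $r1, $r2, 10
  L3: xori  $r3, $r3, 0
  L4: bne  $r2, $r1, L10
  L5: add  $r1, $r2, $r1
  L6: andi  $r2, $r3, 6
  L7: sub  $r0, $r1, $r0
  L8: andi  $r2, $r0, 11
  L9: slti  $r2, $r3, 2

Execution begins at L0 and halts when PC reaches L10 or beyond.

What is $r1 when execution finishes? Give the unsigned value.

5

  step pc=0: ori   $r3, $r0, 15  regs=(0,7,3,15)
  step pc=1: beq  $r1, $r3, L7  cond=F  regs=(0,7,3,15)
  step pc=2: andi  $r1, $r2, 10  regs=(0,2,3,15)
  step pc=3: xori  $r3, $r3, 0  regs=(0,2,3,15)
  step pc=4: bne  $r2, $r1, L10  cond=T  regs=(0,2,3,15)
  step pc=5: add  $r1, $r2, $r1  regs=(0,5,3,15)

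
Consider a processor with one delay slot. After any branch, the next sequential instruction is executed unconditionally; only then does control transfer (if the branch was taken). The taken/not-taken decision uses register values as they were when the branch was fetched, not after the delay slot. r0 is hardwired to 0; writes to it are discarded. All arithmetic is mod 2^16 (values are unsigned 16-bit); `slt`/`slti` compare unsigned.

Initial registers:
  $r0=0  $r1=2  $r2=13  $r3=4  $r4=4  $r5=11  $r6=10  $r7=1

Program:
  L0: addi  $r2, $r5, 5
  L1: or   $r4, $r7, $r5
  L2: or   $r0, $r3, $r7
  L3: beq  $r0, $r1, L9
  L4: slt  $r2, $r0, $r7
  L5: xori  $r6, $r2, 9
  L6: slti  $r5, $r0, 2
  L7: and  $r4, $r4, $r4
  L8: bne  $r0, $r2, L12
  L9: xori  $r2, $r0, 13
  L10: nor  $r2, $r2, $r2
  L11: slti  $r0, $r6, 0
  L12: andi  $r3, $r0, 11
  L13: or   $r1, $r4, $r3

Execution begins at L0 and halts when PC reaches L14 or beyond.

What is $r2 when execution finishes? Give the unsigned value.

[0] addi  $r2, $r5, 5  →  {$r0:0, $r1:2, $r2:16, $r3:4, $r4:4, $r5:11, $r6:10, $r7:1}
[1] or   $r4, $r7, $r5  →  {$r0:0, $r1:2, $r2:16, $r3:4, $r4:11, $r5:11, $r6:10, $r7:1}
[2] or   $r0, $r3, $r7  →  {$r0:0, $r1:2, $r2:16, $r3:4, $r4:11, $r5:11, $r6:10, $r7:1}
[3] beq  $r0, $r1, L9  →  {$r0:0, $r1:2, $r2:16, $r3:4, $r4:11, $r5:11, $r6:10, $r7:1}  ⟨branch fallthrough⟩
[4] slt  $r2, $r0, $r7  →  {$r0:0, $r1:2, $r2:1, $r3:4, $r4:11, $r5:11, $r6:10, $r7:1}
[5] xori  $r6, $r2, 9  →  {$r0:0, $r1:2, $r2:1, $r3:4, $r4:11, $r5:11, $r6:8, $r7:1}
[6] slti  $r5, $r0, 2  →  {$r0:0, $r1:2, $r2:1, $r3:4, $r4:11, $r5:1, $r6:8, $r7:1}
[7] and  $r4, $r4, $r4  →  {$r0:0, $r1:2, $r2:1, $r3:4, $r4:11, $r5:1, $r6:8, $r7:1}
[8] bne  $r0, $r2, L12  →  {$r0:0, $r1:2, $r2:1, $r3:4, $r4:11, $r5:1, $r6:8, $r7:1}  ⟨branch taken⟩
[9] xori  $r2, $r0, 13  →  {$r0:0, $r1:2, $r2:13, $r3:4, $r4:11, $r5:1, $r6:8, $r7:1}
[12] andi  $r3, $r0, 11  →  {$r0:0, $r1:2, $r2:13, $r3:0, $r4:11, $r5:1, $r6:8, $r7:1}
[13] or   $r1, $r4, $r3  →  {$r0:0, $r1:11, $r2:13, $r3:0, $r4:11, $r5:1, $r6:8, $r7:1}

13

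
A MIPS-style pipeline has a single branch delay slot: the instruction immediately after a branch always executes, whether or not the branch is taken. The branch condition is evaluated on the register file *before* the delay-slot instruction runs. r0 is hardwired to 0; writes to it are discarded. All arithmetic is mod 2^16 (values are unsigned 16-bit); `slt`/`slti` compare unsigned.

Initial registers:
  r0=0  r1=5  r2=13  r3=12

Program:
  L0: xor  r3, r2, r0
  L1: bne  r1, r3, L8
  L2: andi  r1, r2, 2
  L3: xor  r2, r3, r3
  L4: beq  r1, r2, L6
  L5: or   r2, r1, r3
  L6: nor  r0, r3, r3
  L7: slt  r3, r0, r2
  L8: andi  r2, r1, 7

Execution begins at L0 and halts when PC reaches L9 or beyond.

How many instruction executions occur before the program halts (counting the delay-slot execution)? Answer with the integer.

#0 xor  r3, r2, r0 ; 0/5/13/13
#1 bne  r1, r3, L8 ; 0/5/13/13 ; →target
#2 andi  r1, r2, 2 ; 0/0/13/13
#8 andi  r2, r1, 7 ; 0/0/0/13

4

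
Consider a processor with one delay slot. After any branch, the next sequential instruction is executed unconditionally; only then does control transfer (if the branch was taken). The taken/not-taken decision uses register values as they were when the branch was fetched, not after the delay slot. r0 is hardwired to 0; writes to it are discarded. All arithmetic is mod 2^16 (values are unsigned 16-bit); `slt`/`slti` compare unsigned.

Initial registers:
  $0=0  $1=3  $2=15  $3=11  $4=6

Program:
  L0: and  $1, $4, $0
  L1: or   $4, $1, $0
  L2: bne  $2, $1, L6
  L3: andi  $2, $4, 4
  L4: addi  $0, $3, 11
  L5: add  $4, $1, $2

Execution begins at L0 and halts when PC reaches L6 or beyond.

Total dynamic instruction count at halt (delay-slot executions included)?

4

PC=0  and  $1, $4, $0        | $0=0 $1=0 $2=15 $3=11 $4=6
PC=1  or   $4, $1, $0        | $0=0 $1=0 $2=15 $3=11 $4=0
PC=2  bne  $2, $1, L6        | $0=0 $1=0 $2=15 $3=11 $4=0  [TAKEN]
PC=3  andi  $2, $4, 4        | $0=0 $1=0 $2=0 $3=11 $4=0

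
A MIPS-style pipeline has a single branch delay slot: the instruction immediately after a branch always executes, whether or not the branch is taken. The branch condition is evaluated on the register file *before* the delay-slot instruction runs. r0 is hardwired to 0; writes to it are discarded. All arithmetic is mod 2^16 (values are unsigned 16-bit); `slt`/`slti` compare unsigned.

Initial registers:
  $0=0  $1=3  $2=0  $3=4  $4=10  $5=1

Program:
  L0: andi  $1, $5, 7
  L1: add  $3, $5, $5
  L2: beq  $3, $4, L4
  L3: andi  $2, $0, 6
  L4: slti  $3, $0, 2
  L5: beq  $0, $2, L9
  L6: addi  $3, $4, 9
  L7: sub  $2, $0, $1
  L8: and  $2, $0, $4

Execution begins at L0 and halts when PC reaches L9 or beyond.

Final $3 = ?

PC=0  andi  $1, $5, 7        | $0=0 $1=1 $2=0 $3=4 $4=10 $5=1
PC=1  add  $3, $5, $5        | $0=0 $1=1 $2=0 $3=2 $4=10 $5=1
PC=2  beq  $3, $4, L4        | $0=0 $1=1 $2=0 $3=2 $4=10 $5=1  [not taken]
PC=3  andi  $2, $0, 6        | $0=0 $1=1 $2=0 $3=2 $4=10 $5=1
PC=4  slti  $3, $0, 2        | $0=0 $1=1 $2=0 $3=1 $4=10 $5=1
PC=5  beq  $0, $2, L9        | $0=0 $1=1 $2=0 $3=1 $4=10 $5=1  [TAKEN]
PC=6  addi  $3, $4, 9        | $0=0 $1=1 $2=0 $3=19 $4=10 $5=1

19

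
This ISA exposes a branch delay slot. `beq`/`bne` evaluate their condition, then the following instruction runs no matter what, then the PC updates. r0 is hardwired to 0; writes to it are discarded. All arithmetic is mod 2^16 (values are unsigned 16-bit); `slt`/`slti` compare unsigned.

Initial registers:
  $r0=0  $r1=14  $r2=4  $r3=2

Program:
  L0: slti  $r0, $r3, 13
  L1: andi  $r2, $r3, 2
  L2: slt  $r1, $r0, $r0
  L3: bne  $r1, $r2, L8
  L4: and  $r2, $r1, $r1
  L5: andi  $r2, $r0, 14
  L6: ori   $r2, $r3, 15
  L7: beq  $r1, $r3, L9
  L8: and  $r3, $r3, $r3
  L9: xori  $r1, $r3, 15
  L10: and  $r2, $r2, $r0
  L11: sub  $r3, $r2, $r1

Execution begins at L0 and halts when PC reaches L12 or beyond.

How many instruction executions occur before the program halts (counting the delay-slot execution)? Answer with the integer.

9

PC=0  slti  $r0, $r3, 13     | $r0=0 $r1=14 $r2=4 $r3=2
PC=1  andi  $r2, $r3, 2      | $r0=0 $r1=14 $r2=2 $r3=2
PC=2  slt  $r1, $r0, $r0     | $r0=0 $r1=0 $r2=2 $r3=2
PC=3  bne  $r1, $r2, L8      | $r0=0 $r1=0 $r2=2 $r3=2  [TAKEN]
PC=4  and  $r2, $r1, $r1     | $r0=0 $r1=0 $r2=0 $r3=2
PC=8  and  $r3, $r3, $r3     | $r0=0 $r1=0 $r2=0 $r3=2
PC=9  xori  $r1, $r3, 15     | $r0=0 $r1=13 $r2=0 $r3=2
PC=10 and  $r2, $r2, $r0     | $r0=0 $r1=13 $r2=0 $r3=2
PC=11 sub  $r3, $r2, $r1     | $r0=0 $r1=13 $r2=0 $r3=65523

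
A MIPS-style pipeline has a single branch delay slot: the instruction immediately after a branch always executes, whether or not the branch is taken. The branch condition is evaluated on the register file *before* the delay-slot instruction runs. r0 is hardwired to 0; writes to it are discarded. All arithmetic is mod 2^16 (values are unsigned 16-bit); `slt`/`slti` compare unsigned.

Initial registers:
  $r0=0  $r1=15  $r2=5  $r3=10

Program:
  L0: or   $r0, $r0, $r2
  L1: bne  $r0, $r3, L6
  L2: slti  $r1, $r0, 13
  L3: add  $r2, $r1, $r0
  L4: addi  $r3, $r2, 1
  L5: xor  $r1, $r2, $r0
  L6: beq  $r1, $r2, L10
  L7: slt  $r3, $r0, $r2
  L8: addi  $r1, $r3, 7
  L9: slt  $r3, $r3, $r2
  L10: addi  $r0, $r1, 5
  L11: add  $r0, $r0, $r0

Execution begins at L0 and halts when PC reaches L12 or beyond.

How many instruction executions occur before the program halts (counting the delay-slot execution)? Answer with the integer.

9

  step pc=0: or   $r0, $r0, $r2  regs=(0,15,5,10)
  step pc=1: bne  $r0, $r3, L6  cond=T  regs=(0,15,5,10)
  step pc=2: slti  $r1, $r0, 13  regs=(0,1,5,10)
  step pc=6: beq  $r1, $r2, L10  cond=F  regs=(0,1,5,10)
  step pc=7: slt  $r3, $r0, $r2  regs=(0,1,5,1)
  step pc=8: addi  $r1, $r3, 7  regs=(0,8,5,1)
  step pc=9: slt  $r3, $r3, $r2  regs=(0,8,5,1)
  step pc=10: addi  $r0, $r1, 5  regs=(0,8,5,1)
  step pc=11: add  $r0, $r0, $r0  regs=(0,8,5,1)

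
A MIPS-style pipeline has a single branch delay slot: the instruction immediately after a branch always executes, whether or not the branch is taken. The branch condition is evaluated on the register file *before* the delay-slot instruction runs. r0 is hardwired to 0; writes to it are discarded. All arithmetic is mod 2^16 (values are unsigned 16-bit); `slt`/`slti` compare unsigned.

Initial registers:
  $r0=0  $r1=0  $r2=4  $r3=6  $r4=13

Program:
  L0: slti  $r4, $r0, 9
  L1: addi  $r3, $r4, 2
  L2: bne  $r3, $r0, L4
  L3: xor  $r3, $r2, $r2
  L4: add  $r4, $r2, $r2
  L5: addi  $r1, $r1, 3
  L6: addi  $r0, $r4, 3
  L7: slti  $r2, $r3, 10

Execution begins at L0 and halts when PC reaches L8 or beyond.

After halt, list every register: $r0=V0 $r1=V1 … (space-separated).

$r0=0 $r1=3 $r2=1 $r3=0 $r4=8

[0] slti  $r4, $r0, 9  →  {$r0:0, $r1:0, $r2:4, $r3:6, $r4:1}
[1] addi  $r3, $r4, 2  →  {$r0:0, $r1:0, $r2:4, $r3:3, $r4:1}
[2] bne  $r3, $r0, L4  →  {$r0:0, $r1:0, $r2:4, $r3:3, $r4:1}  ⟨branch taken⟩
[3] xor  $r3, $r2, $r2  →  {$r0:0, $r1:0, $r2:4, $r3:0, $r4:1}
[4] add  $r4, $r2, $r2  →  {$r0:0, $r1:0, $r2:4, $r3:0, $r4:8}
[5] addi  $r1, $r1, 3  →  {$r0:0, $r1:3, $r2:4, $r3:0, $r4:8}
[6] addi  $r0, $r4, 3  →  {$r0:0, $r1:3, $r2:4, $r3:0, $r4:8}
[7] slti  $r2, $r3, 10  →  {$r0:0, $r1:3, $r2:1, $r3:0, $r4:8}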